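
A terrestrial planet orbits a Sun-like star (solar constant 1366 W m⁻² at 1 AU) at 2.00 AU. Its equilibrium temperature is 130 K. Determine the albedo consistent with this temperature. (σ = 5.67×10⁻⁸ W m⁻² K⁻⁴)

Flux at 2.00 AU: S = 1366/2.00² = 342 W m⁻².
From T_eq⁴ = S(1−A)/(4σ): 1−A = 4σT_eq⁴/S.
1−A = 4 × 5.67×10⁻⁸ × (130)⁴ / 342 = 0.190.

A ≈ 0.81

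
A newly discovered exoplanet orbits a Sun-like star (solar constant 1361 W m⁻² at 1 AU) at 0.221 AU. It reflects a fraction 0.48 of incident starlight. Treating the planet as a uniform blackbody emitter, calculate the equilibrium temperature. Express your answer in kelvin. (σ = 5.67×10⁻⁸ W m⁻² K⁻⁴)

T_eq ≈ 503 K

Flux at 0.221 AU: S = 1361/0.221² = 2.79×10⁴ W m⁻².
Energy balance: absorbed = emitted ⇒ πR²·S(1−A) = 4πR²·σT_eq⁴, so T_eq⁴ = S(1−A)/(4σ).
T_eq = [2.79×10⁴ × 0.52 / (4 × 5.67×10⁻⁸)]^(1/4) = (6.39×10¹⁰)^(1/4) = 503 K.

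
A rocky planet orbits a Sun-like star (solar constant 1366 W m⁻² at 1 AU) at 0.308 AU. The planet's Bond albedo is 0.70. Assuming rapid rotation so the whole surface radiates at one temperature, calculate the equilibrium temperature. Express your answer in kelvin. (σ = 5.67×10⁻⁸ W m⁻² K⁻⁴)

Flux at 0.308 AU: S = 1366/0.308² = 1.44×10⁴ W m⁻².
Energy balance: absorbed = emitted ⇒ πR²·S(1−A) = 4πR²·σT_eq⁴, so T_eq⁴ = S(1−A)/(4σ).
T_eq = [1.44×10⁴ × 0.30 / (4 × 5.67×10⁻⁸)]^(1/4) = (1.90×10¹⁰)^(1/4) = 371 K.

T_eq ≈ 371 K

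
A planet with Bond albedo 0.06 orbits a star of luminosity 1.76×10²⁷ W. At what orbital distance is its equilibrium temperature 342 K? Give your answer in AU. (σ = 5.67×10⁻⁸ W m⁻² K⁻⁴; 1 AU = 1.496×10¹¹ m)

From T_eq⁴ = L(1−A)/(16πσd²): d = √[L(1−A)/(16πσT_eq⁴)].
d = √[1.76×10²⁷ × 0.94 / (16π × 5.67×10⁻⁸ × (342)⁴)] = 2.06×10¹¹ m = 1.38 AU.

d ≈ 1.38 AU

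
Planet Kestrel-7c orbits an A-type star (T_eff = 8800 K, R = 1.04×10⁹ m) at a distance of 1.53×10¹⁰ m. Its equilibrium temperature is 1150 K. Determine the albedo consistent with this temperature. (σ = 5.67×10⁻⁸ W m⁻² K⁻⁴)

L = 4πR_⋆²σT_⋆⁴ = 4π(1.04×10⁹)² × 5.67×10⁻⁸ × (8800)⁴ = 4.62×10²⁷ W.
S = L/(4πd²) = 1.57×10⁶ W m⁻².
From T_eq⁴ = S(1−A)/(4σ): 1−A = 4σT_eq⁴/S.
1−A = 4 × 5.67×10⁻⁸ × (1150)⁴ / 1.57×10⁶ = 0.252.

A ≈ 0.75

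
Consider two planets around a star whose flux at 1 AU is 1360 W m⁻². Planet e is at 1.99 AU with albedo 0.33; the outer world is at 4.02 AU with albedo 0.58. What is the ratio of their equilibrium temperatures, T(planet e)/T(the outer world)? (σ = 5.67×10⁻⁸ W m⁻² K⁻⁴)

T₁/T₂ ≈ 1.597

T_eq = [S₀(1−A)/(4σd²)]^(1/4), so T ∝ (1−A)^(1/4) / √d.
T₁ = [1360×0.67/(4×5.67×10⁻⁸×1.99²)]^(1/4) = 178.47 K.
T₂ = [1360×0.42/(4×5.67×10⁻⁸×4.02²)]^(1/4) = 111.73 K.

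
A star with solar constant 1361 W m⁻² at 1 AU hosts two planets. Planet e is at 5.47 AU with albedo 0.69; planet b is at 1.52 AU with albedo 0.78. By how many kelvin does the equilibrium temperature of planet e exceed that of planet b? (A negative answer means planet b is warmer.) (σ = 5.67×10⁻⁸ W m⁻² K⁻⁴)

ΔT ≈ -65.8 K

T_eq = [S₀(1−A)/(4σd²)]^(1/4), so T ∝ (1−A)^(1/4) / √d.
T₁ = [1361×0.31/(4×5.67×10⁻⁸×5.47²)]^(1/4) = 88.80 K.
T₂ = [1361×0.22/(4×5.67×10⁻⁸×1.52²)]^(1/4) = 154.61 K.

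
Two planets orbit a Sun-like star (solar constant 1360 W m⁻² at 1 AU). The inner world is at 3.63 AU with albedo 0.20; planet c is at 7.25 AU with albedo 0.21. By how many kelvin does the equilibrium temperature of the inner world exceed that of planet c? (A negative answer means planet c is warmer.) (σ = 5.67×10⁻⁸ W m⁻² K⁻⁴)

ΔT ≈ 40.7 K

T_eq = [S₀(1−A)/(4σd²)]^(1/4), so T ∝ (1−A)^(1/4) / √d.
T₁ = [1360×0.80/(4×5.67×10⁻⁸×3.63²)]^(1/4) = 138.13 K.
T₂ = [1360×0.79/(4×5.67×10⁻⁸×7.25²)]^(1/4) = 97.43 K.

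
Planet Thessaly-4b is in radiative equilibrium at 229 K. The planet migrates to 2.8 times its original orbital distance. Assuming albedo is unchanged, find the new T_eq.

T_eq ∝ L^(1/4) · d^(−1/2).
T′ = 229 / 2.8^(1/2) = 137 K.

T_eq ≈ 137 K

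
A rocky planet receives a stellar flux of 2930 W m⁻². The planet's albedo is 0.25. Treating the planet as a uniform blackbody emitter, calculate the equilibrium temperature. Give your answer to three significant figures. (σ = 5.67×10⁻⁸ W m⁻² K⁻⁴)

Energy balance: absorbed = emitted ⇒ πR²·S(1−A) = 4πR²·σT_eq⁴, so T_eq⁴ = S(1−A)/(4σ).
T_eq = [2930 × 0.75 / (4 × 5.67×10⁻⁸)]^(1/4) = (9.69×10⁹)^(1/4) = 314 K.

T_eq ≈ 314 K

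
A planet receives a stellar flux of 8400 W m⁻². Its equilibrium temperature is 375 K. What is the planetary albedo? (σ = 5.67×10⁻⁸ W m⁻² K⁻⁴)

A ≈ 0.47

From T_eq⁴ = S(1−A)/(4σ): 1−A = 4σT_eq⁴/S.
1−A = 4 × 5.67×10⁻⁸ × (375)⁴ / 8400 = 0.534.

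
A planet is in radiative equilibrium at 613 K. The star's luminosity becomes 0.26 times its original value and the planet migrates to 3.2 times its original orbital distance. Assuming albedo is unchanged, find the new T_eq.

T_eq ≈ 245 K

T_eq ∝ L^(1/4) · d^(−1/2).
T′ = 613 × 0.26^(1/4) / 3.2^(1/2) = 245 K.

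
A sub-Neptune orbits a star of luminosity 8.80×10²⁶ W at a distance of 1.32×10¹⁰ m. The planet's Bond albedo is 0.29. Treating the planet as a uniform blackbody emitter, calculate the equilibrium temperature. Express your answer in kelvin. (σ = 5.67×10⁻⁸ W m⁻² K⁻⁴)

T_eq ≈ 1060 K

Flux: S = L/(4πd²) = 8.80×10²⁶/(4π×(1.32×10¹⁰)²) = 4.02×10⁵ W m⁻².
Energy balance: absorbed = emitted ⇒ πR²·S(1−A) = 4πR²·σT_eq⁴, so T_eq⁴ = S(1−A)/(4σ).
T_eq = [4.02×10⁵ × 0.71 / (4 × 5.67×10⁻⁸)]^(1/4) = (1.26×10¹²)^(1/4) = 1060 K.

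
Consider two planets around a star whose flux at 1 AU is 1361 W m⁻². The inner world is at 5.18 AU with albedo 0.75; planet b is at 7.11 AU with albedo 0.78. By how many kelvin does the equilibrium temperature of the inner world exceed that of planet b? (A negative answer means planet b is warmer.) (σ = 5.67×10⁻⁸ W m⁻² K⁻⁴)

ΔT ≈ 15.0 K

T_eq = [S₀(1−A)/(4σd²)]^(1/4), so T ∝ (1−A)^(1/4) / √d.
T₁ = [1361×0.25/(4×5.67×10⁻⁸×5.18²)]^(1/4) = 86.47 K.
T₂ = [1361×0.22/(4×5.67×10⁻⁸×7.11²)]^(1/4) = 71.49 K.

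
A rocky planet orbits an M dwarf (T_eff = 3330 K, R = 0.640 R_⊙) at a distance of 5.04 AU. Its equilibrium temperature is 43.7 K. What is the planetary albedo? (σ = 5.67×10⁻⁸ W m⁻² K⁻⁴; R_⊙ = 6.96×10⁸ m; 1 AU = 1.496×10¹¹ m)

A ≈ 0.66

R_⋆ = 0.640 × 6.96×10⁸ = 4.45×10⁸ m.
d = 5.04 AU = 7.54×10¹¹ m.
L = 4πR_⋆²σT_⋆⁴ = 4π(4.45×10⁸)² × 5.67×10⁻⁸ × (3330)⁴ = 1.74×10²⁵ W.
S = L/(4πd²) = 2.43 W m⁻².
From T_eq⁴ = S(1−A)/(4σ): 1−A = 4σT_eq⁴/S.
1−A = 4 × 5.67×10⁻⁸ × (43.7)⁴ / 2.43 = 0.340.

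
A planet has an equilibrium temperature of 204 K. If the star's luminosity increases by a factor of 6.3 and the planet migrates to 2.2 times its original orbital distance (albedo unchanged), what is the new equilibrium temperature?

T_eq ∝ L^(1/4) · d^(−1/2).
T′ = 204 × 6.3^(1/4) / 2.2^(1/2) = 218 K.

T_eq ≈ 218 K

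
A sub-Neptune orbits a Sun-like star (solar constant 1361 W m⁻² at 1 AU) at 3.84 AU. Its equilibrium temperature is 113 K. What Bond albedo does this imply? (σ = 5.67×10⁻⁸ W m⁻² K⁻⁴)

Flux at 3.84 AU: S = 1361/3.84² = 92.3 W m⁻².
From T_eq⁴ = S(1−A)/(4σ): 1−A = 4σT_eq⁴/S.
1−A = 4 × 5.67×10⁻⁸ × (113)⁴ / 92.3 = 0.401.

A ≈ 0.60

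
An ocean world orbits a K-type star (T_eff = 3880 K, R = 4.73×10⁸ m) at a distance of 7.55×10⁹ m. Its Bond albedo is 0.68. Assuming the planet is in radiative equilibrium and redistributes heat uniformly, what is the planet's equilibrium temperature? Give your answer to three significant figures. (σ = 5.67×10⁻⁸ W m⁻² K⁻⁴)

L = 4πR_⋆²σT_⋆⁴ = 4π(4.73×10⁸)² × 5.67×10⁻⁸ × (3880)⁴ = 3.61×10²⁵ W.
S = L/(4πd²) = 5.04×10⁴ W m⁻².
Energy balance: absorbed = emitted ⇒ πR²·S(1−A) = 4πR²·σT_eq⁴, so T_eq⁴ = S(1−A)/(4σ).
T_eq = [5.04×10⁴ × 0.32 / (4 × 5.67×10⁻⁸)]^(1/4) = (7.12×10¹⁰)^(1/4) = 516 K.

T_eq ≈ 516 K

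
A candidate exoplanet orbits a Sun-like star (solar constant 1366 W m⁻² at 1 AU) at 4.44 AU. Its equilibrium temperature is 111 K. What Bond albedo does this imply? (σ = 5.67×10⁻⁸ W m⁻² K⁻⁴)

Flux at 4.44 AU: S = 1366/4.44² = 69.3 W m⁻².
From T_eq⁴ = S(1−A)/(4σ): 1−A = 4σT_eq⁴/S.
1−A = 4 × 5.67×10⁻⁸ × (111)⁴ / 69.3 = 0.497.

A ≈ 0.50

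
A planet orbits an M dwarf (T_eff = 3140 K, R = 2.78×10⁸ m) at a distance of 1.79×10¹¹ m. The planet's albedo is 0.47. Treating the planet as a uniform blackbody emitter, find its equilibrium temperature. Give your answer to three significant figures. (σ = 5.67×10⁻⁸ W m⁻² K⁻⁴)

T_eq ≈ 74.7 K

L = 4πR_⋆²σT_⋆⁴ = 4π(2.78×10⁸)² × 5.67×10⁻⁸ × (3140)⁴ = 5.35×10²⁴ W.
S = L/(4πd²) = 13.3 W m⁻².
Energy balance: absorbed = emitted ⇒ πR²·S(1−A) = 4πR²·σT_eq⁴, so T_eq⁴ = S(1−A)/(4σ).
T_eq = [13.3 × 0.53 / (4 × 5.67×10⁻⁸)]^(1/4) = (3.11×10⁷)^(1/4) = 74.7 K.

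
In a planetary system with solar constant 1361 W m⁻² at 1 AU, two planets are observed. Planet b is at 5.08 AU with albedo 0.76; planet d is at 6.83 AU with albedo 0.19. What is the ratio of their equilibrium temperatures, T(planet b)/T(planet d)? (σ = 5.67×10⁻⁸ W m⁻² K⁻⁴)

T_eq = [S₀(1−A)/(4σd²)]^(1/4), so T ∝ (1−A)^(1/4) / √d.
T₁ = [1361×0.24/(4×5.67×10⁻⁸×5.08²)]^(1/4) = 86.43 K.
T₂ = [1361×0.81/(4×5.67×10⁻⁸×6.83²)]^(1/4) = 101.03 K.

T₁/T₂ ≈ 0.855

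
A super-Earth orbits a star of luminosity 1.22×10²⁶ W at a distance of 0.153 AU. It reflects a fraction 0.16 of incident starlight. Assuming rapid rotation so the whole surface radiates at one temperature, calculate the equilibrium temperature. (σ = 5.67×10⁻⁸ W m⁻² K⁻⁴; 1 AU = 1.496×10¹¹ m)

T_eq ≈ 512 K

d = 0.153 AU = 2.29×10¹⁰ m.
Flux: S = L/(4πd²) = 1.22×10²⁶/(4π×(2.29×10¹⁰)²) = 1.85×10⁴ W m⁻².
Energy balance: absorbed = emitted ⇒ πR²·S(1−A) = 4πR²·σT_eq⁴, so T_eq⁴ = S(1−A)/(4σ).
T_eq = [1.85×10⁴ × 0.84 / (4 × 5.67×10⁻⁸)]^(1/4) = (6.86×10¹⁰)^(1/4) = 512 K.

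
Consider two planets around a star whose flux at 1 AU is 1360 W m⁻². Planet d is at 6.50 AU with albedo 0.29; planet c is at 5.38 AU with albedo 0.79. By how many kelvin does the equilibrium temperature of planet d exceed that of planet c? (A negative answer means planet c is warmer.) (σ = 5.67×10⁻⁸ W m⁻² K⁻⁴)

T_eq = [S₀(1−A)/(4σd²)]^(1/4), so T ∝ (1−A)^(1/4) / √d.
T₁ = [1360×0.71/(4×5.67×10⁻⁸×6.50²)]^(1/4) = 100.19 K.
T₂ = [1360×0.21/(4×5.67×10⁻⁸×5.38²)]^(1/4) = 81.22 K.

ΔT ≈ 19.0 K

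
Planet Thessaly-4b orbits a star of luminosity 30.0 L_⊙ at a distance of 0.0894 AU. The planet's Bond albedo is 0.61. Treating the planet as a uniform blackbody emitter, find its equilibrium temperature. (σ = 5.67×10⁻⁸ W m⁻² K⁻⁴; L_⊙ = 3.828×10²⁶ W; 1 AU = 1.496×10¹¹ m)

T_eq ≈ 1720 K

d = 0.0894 AU = 1.34×10¹⁰ m.
L = 30.0 × 3.828×10²⁶ = 1.15×10²⁸ W.
Flux: S = L/(4πd²) = 1.15×10²⁸/(4π×(1.34×10¹⁰)²) = 5.11×10⁶ W m⁻².
Energy balance: absorbed = emitted ⇒ πR²·S(1−A) = 4πR²·σT_eq⁴, so T_eq⁴ = S(1−A)/(4σ).
T_eq = [5.11×10⁶ × 0.39 / (4 × 5.67×10⁻⁸)]^(1/4) = (8.79×10¹²)^(1/4) = 1720 K.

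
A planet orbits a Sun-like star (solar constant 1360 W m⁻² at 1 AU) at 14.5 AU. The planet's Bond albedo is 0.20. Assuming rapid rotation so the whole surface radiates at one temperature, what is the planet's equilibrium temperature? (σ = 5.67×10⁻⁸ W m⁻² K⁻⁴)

Flux at 14.5 AU: S = 1360/14.5² = 6.47 W m⁻².
Energy balance: absorbed = emitted ⇒ πR²·S(1−A) = 4πR²·σT_eq⁴, so T_eq⁴ = S(1−A)/(4σ).
T_eq = [6.47 × 0.80 / (4 × 5.67×10⁻⁸)]^(1/4) = (2.28×10⁷)^(1/4) = 69.1 K.

T_eq ≈ 69.1 K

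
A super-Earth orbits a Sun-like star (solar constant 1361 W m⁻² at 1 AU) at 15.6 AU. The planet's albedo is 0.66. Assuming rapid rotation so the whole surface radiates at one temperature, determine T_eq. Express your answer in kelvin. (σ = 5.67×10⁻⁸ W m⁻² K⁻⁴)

T_eq ≈ 53.8 K

Flux at 15.6 AU: S = 1361/15.6² = 5.59 W m⁻².
Energy balance: absorbed = emitted ⇒ πR²·S(1−A) = 4πR²·σT_eq⁴, so T_eq⁴ = S(1−A)/(4σ).
T_eq = [5.59 × 0.34 / (4 × 5.67×10⁻⁸)]^(1/4) = (8.38×10⁶)^(1/4) = 53.8 K.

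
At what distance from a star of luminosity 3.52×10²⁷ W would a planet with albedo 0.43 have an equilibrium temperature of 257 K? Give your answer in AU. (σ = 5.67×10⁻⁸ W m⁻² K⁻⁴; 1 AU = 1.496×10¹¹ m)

d ≈ 2.69 AU

From T_eq⁴ = L(1−A)/(16πσd²): d = √[L(1−A)/(16πσT_eq⁴)].
d = √[3.52×10²⁷ × 0.57 / (16π × 5.67×10⁻⁸ × (257)⁴)] = 4.02×10¹¹ m = 2.69 AU.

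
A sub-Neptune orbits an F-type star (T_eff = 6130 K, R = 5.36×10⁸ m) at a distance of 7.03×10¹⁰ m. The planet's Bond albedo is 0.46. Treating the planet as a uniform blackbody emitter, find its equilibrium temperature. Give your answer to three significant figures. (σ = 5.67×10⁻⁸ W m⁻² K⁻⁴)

T_eq ≈ 324 K

L = 4πR_⋆²σT_⋆⁴ = 4π(5.36×10⁸)² × 5.67×10⁻⁸ × (6130)⁴ = 2.89×10²⁶ W.
S = L/(4πd²) = 4650 W m⁻².
Energy balance: absorbed = emitted ⇒ πR²·S(1−A) = 4πR²·σT_eq⁴, so T_eq⁴ = S(1−A)/(4σ).
T_eq = [4650 × 0.54 / (4 × 5.67×10⁻⁸)]^(1/4) = (1.11×10¹⁰)^(1/4) = 324 K.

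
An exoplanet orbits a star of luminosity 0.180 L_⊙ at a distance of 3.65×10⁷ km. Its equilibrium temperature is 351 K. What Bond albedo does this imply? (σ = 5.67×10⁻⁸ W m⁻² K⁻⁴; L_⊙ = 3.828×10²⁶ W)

A ≈ 0.16

d = 3.65×10⁷ km = 3.65×10¹⁰ m.
L = 0.180 × 3.828×10²⁶ = 6.89×10²⁵ W.
Flux: S = L/(4πd²) = 6.89×10²⁵/(4π×(3.65×10¹⁰)²) = 4120 W m⁻².
From T_eq⁴ = S(1−A)/(4σ): 1−A = 4σT_eq⁴/S.
1−A = 4 × 5.67×10⁻⁸ × (351)⁴ / 4120 = 0.836.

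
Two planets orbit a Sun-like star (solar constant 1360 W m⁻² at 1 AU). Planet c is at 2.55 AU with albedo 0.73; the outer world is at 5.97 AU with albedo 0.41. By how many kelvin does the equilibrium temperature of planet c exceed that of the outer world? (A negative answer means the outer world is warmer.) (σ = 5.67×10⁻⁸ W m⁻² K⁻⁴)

ΔT ≈ 25.8 K

T_eq = [S₀(1−A)/(4σd²)]^(1/4), so T ∝ (1−A)^(1/4) / √d.
T₁ = [1360×0.27/(4×5.67×10⁻⁸×2.55²)]^(1/4) = 125.62 K.
T₂ = [1360×0.59/(4×5.67×10⁻⁸×5.97²)]^(1/4) = 99.82 K.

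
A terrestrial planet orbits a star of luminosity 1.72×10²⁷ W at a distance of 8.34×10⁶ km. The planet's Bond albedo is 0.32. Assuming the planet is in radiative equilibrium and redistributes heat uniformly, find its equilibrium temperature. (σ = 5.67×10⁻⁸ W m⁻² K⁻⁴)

d = 8.34×10⁶ km = 8.34×10⁹ m.
Flux: S = L/(4πd²) = 1.72×10²⁷/(4π×(8.34×10⁹)²) = 1.97×10⁶ W m⁻².
Energy balance: absorbed = emitted ⇒ πR²·S(1−A) = 4πR²·σT_eq⁴, so T_eq⁴ = S(1−A)/(4σ).
T_eq = [1.97×10⁶ × 0.68 / (4 × 5.67×10⁻⁸)]^(1/4) = (5.90×10¹²)^(1/4) = 1560 K.

T_eq ≈ 1560 K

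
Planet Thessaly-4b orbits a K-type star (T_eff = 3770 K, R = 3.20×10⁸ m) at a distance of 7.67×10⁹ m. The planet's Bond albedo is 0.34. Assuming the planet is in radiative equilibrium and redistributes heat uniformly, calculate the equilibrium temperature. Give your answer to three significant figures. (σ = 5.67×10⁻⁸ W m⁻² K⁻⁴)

L = 4πR_⋆²σT_⋆⁴ = 4π(3.20×10⁸)² × 5.67×10⁻⁸ × (3770)⁴ = 1.47×10²⁵ W.
S = L/(4πd²) = 1.99×10⁴ W m⁻².
Energy balance: absorbed = emitted ⇒ πR²·S(1−A) = 4πR²·σT_eq⁴, so T_eq⁴ = S(1−A)/(4σ).
T_eq = [1.99×10⁴ × 0.66 / (4 × 5.67×10⁻⁸)]^(1/4) = (5.80×10¹⁰)^(1/4) = 491 K.

T_eq ≈ 491 K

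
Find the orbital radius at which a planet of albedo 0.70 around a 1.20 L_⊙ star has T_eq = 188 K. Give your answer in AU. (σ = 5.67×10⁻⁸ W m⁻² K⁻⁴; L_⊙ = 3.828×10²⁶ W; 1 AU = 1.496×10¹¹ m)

L = 1.20 × 3.828×10²⁶ = 4.59×10²⁶ W.
From T_eq⁴ = L(1−A)/(16πσd²): d = √[L(1−A)/(16πσT_eq⁴)].
d = √[4.59×10²⁶ × 0.30 / (16π × 5.67×10⁻⁸ × (188)⁴)] = 1.97×10¹¹ m = 1.32 AU.

d ≈ 1.32 AU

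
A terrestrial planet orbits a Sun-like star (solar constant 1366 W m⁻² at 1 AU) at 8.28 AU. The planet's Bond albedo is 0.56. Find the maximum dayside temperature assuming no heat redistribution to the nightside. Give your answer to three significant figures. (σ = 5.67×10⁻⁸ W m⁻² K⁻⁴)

Flux at 8.28 AU: S = 1366/8.28² = 19.9 W m⁻².
With no redistribution each surface element balances locally: S(1−A) = σT⁴.
T = [19.9 × 0.44 / 5.67×10⁻⁸]^(1/4) = (1.55×10⁸)^(1/4) = 112 K.

T_ss ≈ 112 K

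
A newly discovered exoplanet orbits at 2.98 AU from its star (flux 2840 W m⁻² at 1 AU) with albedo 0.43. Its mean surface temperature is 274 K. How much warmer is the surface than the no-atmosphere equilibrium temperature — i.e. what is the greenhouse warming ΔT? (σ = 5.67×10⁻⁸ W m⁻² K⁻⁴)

ΔT ≈ 105.6 K

S = 2840/2.98² = 319.8 W m⁻².
T_eq = [S(1−A)/(4σ)]^(1/4) = [319.8×0.57/(4×5.67×10⁻⁸)]^(1/4) = 168.4 K.
ΔT = T_surf − T_eq = 274 − 168.4.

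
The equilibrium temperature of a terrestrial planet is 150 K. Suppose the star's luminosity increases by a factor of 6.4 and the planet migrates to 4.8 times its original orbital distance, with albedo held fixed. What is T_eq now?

T_eq ∝ L^(1/4) · d^(−1/2).
T′ = 150 × 6.4^(1/4) / 4.8^(1/2) = 109 K.

T_eq ≈ 109 K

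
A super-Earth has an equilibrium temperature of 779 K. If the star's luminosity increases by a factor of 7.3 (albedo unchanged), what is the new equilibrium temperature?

T_eq ∝ L^(1/4) · d^(−1/2).
T′ = 779 × 7.3^(1/4) = 1280 K.

T_eq ≈ 1280 K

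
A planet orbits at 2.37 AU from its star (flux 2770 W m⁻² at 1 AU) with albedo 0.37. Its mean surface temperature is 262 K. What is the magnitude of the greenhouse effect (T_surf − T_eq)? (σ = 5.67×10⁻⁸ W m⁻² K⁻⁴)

S = 2770/2.37² = 493.2 W m⁻².
T_eq = [S(1−A)/(4σ)]^(1/4) = [493.2×0.63/(4×5.67×10⁻⁸)]^(1/4) = 192.4 K.
ΔT = T_surf − T_eq = 262 − 192.4.

ΔT ≈ 69.6 K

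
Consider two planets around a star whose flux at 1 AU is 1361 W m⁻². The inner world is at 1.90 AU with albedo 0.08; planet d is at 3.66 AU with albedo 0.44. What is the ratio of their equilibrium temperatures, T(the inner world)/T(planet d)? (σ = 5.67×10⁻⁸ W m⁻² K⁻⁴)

T₁/T₂ ≈ 1.571

T_eq = [S₀(1−A)/(4σd²)]^(1/4), so T ∝ (1−A)^(1/4) / √d.
T₁ = [1361×0.92/(4×5.67×10⁻⁸×1.90²)]^(1/4) = 197.75 K.
T₂ = [1361×0.56/(4×5.67×10⁻⁸×3.66²)]^(1/4) = 125.85 K.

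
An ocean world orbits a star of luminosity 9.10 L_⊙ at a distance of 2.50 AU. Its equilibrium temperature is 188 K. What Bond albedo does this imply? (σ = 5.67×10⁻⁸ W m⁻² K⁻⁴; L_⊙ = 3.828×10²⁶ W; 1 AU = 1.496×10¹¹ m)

A ≈ 0.86

d = 2.50 AU = 3.74×10¹¹ m.
L = 9.10 × 3.828×10²⁶ = 3.48×10²⁷ W.
Flux: S = L/(4πd²) = 3.48×10²⁷/(4π×(3.74×10¹¹)²) = 1980 W m⁻².
From T_eq⁴ = S(1−A)/(4σ): 1−A = 4σT_eq⁴/S.
1−A = 4 × 5.67×10⁻⁸ × (188)⁴ / 1980 = 0.143.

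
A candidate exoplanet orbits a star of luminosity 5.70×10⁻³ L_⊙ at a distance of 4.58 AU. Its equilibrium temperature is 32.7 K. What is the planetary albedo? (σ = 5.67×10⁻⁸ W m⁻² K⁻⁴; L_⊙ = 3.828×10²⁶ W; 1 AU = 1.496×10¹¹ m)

d = 4.58 AU = 6.85×10¹¹ m.
L = 5.70×10⁻³ × 3.828×10²⁶ = 2.18×10²⁴ W.
Flux: S = L/(4πd²) = 2.18×10²⁴/(4π×(6.85×10¹¹)²) = 0.370 W m⁻².
From T_eq⁴ = S(1−A)/(4σ): 1−A = 4σT_eq⁴/S.
1−A = 4 × 5.67×10⁻⁸ × (32.7)⁴ / 0.370 = 0.701.

A ≈ 0.30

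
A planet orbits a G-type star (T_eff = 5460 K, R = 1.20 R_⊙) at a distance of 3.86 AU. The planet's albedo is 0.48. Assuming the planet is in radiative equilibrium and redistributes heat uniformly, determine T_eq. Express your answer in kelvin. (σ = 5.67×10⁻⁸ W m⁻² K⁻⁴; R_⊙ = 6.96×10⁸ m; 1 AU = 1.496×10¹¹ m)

T_eq ≈ 125 K

R_⋆ = 1.20 × 6.96×10⁸ = 8.35×10⁸ m.
d = 3.86 AU = 5.77×10¹¹ m.
L = 4πR_⋆²σT_⋆⁴ = 4π(8.35×10⁸)² × 5.67×10⁻⁸ × (5460)⁴ = 4.42×10²⁶ W.
S = L/(4πd²) = 105 W m⁻².
Energy balance: absorbed = emitted ⇒ πR²·S(1−A) = 4πR²·σT_eq⁴, so T_eq⁴ = S(1−A)/(4σ).
T_eq = [105 × 0.52 / (4 × 5.67×10⁻⁸)]^(1/4) = (2.42×10⁸)^(1/4) = 125 K.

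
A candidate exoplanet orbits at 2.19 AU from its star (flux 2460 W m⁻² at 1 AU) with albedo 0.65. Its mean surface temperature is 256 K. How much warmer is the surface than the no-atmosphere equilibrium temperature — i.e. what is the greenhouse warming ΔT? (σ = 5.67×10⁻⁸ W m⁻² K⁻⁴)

ΔT ≈ 88.3 K

S = 2460/2.19² = 512.9 W m⁻².
T_eq = [S(1−A)/(4σ)]^(1/4) = [512.9×0.35/(4×5.67×10⁻⁸)]^(1/4) = 167.7 K.
ΔT = T_surf − T_eq = 256 − 167.7.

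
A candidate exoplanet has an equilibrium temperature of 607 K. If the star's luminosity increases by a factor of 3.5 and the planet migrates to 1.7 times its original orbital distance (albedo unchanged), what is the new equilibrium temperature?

T_eq ≈ 637 K

T_eq ∝ L^(1/4) · d^(−1/2).
T′ = 607 × 3.5^(1/4) / 1.7^(1/2) = 637 K.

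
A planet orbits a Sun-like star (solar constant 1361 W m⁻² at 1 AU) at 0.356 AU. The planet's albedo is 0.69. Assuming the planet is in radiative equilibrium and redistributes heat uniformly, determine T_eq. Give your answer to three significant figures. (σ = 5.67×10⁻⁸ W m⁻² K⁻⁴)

T_eq ≈ 348 K

Flux at 0.356 AU: S = 1361/0.356² = 1.07×10⁴ W m⁻².
Energy balance: absorbed = emitted ⇒ πR²·S(1−A) = 4πR²·σT_eq⁴, so T_eq⁴ = S(1−A)/(4σ).
T_eq = [1.07×10⁴ × 0.31 / (4 × 5.67×10⁻⁸)]^(1/4) = (1.47×10¹⁰)^(1/4) = 348 K.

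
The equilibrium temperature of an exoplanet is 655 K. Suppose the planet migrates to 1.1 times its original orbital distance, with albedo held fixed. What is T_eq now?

T_eq ≈ 625 K

T_eq ∝ L^(1/4) · d^(−1/2).
T′ = 655 / 1.1^(1/2) = 625 K.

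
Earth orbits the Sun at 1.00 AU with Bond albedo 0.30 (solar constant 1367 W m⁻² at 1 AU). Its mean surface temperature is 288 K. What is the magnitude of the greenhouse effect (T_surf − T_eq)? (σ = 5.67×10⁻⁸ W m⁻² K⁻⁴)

S = 1367/1.00² = 1367 W m⁻².
T_eq = [S(1−A)/(4σ)]^(1/4) = [1367×0.70/(4×5.67×10⁻⁸)]^(1/4) = 254.9 K.
ΔT = T_surf − T_eq = 288 − 254.9.

ΔT ≈ 33.1 K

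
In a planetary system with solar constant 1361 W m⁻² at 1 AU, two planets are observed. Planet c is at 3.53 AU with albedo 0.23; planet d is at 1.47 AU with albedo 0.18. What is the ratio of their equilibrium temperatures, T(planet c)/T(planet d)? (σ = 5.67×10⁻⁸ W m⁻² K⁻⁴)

T₁/T₂ ≈ 0.635

T_eq = [S₀(1−A)/(4σd²)]^(1/4), so T ∝ (1−A)^(1/4) / √d.
T₁ = [1361×0.77/(4×5.67×10⁻⁸×3.53²)]^(1/4) = 138.77 K.
T₂ = [1361×0.82/(4×5.67×10⁻⁸×1.47²)]^(1/4) = 218.45 K.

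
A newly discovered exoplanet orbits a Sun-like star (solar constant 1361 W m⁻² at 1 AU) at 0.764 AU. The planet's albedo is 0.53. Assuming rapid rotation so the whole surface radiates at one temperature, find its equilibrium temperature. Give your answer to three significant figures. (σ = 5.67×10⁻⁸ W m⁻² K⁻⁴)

T_eq ≈ 264 K

Flux at 0.764 AU: S = 1361/0.764² = 2330 W m⁻².
Energy balance: absorbed = emitted ⇒ πR²·S(1−A) = 4πR²·σT_eq⁴, so T_eq⁴ = S(1−A)/(4σ).
T_eq = [2330 × 0.47 / (4 × 5.67×10⁻⁸)]^(1/4) = (4.83×10⁹)^(1/4) = 264 K.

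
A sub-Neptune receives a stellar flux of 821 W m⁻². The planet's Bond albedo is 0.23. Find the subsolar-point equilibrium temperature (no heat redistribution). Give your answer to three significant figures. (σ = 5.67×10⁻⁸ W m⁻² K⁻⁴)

T_ss ≈ 325 K

At the subsolar point the surface absorbs S(1−A) and emits σT⁴ per unit area — no factor of 4, since only the local patch is in balance.
T = [821 × 0.77 / 5.67×10⁻⁸]^(1/4) = (1.11×10¹⁰)^(1/4) = 325 K.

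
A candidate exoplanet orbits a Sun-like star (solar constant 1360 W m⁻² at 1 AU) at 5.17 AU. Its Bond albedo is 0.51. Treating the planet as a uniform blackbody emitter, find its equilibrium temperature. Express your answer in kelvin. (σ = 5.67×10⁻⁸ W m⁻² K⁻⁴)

Flux at 5.17 AU: S = 1360/5.17² = 50.9 W m⁻².
Energy balance: absorbed = emitted ⇒ πR²·S(1−A) = 4πR²·σT_eq⁴, so T_eq⁴ = S(1−A)/(4σ).
T_eq = [50.9 × 0.49 / (4 × 5.67×10⁻⁸)]^(1/4) = (1.10×10⁸)^(1/4) = 102 K.

T_eq ≈ 102 K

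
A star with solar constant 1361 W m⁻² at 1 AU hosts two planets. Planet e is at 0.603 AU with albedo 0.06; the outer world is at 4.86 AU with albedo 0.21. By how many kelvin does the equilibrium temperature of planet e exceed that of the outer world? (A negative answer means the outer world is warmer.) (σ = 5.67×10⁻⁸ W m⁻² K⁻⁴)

T_eq = [S₀(1−A)/(4σd²)]^(1/4), so T ∝ (1−A)^(1/4) / √d.
T₁ = [1361×0.94/(4×5.67×10⁻⁸×0.603²)]^(1/4) = 352.92 K.
T₂ = [1361×0.79/(4×5.67×10⁻⁸×4.86²)]^(1/4) = 119.03 K.

ΔT ≈ 233.9 K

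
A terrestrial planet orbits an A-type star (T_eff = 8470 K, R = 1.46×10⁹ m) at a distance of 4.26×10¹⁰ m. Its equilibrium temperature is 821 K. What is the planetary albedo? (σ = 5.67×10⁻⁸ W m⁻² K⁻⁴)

L = 4πR_⋆²σT_⋆⁴ = 4π(1.46×10⁹)² × 5.67×10⁻⁸ × (8470)⁴ = 7.82×10²⁷ W.
S = L/(4πd²) = 3.43×10⁵ W m⁻².
From T_eq⁴ = S(1−A)/(4σ): 1−A = 4σT_eq⁴/S.
1−A = 4 × 5.67×10⁻⁸ × (821)⁴ / 3.43×10⁵ = 0.301.

A ≈ 0.70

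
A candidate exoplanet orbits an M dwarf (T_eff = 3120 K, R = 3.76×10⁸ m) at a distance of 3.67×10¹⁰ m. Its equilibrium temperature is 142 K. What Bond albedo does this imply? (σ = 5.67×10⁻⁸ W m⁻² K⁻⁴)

L = 4πR_⋆²σT_⋆⁴ = 4π(3.76×10⁸)² × 5.67×10⁻⁸ × (3120)⁴ = 9.55×10²⁴ W.
S = L/(4πd²) = 564 W m⁻².
From T_eq⁴ = S(1−A)/(4σ): 1−A = 4σT_eq⁴/S.
1−A = 4 × 5.67×10⁻⁸ × (142)⁴ / 564 = 0.164.

A ≈ 0.84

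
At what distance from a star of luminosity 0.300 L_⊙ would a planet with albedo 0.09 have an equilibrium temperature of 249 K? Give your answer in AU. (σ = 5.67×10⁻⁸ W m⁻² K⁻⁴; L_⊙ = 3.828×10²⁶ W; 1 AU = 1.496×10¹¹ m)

L = 0.300 × 3.828×10²⁶ = 1.15×10²⁶ W.
From T_eq⁴ = L(1−A)/(16πσd²): d = √[L(1−A)/(16πσT_eq⁴)].
d = √[1.15×10²⁶ × 0.91 / (16π × 5.67×10⁻⁸ × (249)⁴)] = 9.77×10¹⁰ m = 0.653 AU.

d ≈ 0.653 AU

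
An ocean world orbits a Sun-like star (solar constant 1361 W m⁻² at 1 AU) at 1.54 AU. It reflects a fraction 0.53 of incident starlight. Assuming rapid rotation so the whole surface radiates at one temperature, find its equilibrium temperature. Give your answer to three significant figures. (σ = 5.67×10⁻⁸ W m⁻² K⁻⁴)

T_eq ≈ 186 K

Flux at 1.54 AU: S = 1361/1.54² = 574 W m⁻².
Energy balance: absorbed = emitted ⇒ πR²·S(1−A) = 4πR²·σT_eq⁴, so T_eq⁴ = S(1−A)/(4σ).
T_eq = [574 × 0.47 / (4 × 5.67×10⁻⁸)]^(1/4) = (1.19×10⁹)^(1/4) = 186 K.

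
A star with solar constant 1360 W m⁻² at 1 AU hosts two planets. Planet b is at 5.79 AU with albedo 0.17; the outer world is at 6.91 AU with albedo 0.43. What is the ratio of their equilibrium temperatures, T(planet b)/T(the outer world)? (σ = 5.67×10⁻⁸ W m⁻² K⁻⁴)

T_eq = [S₀(1−A)/(4σd²)]^(1/4), so T ∝ (1−A)^(1/4) / √d.
T₁ = [1360×0.83/(4×5.67×10⁻⁸×5.79²)]^(1/4) = 110.38 K.
T₂ = [1360×0.57/(4×5.67×10⁻⁸×6.91²)]^(1/4) = 91.98 K.

T₁/T₂ ≈ 1.200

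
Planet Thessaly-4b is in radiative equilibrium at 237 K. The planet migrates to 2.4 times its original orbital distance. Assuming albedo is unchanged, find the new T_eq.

T_eq ≈ 153 K

T_eq ∝ L^(1/4) · d^(−1/2).
T′ = 237 / 2.4^(1/2) = 153 K.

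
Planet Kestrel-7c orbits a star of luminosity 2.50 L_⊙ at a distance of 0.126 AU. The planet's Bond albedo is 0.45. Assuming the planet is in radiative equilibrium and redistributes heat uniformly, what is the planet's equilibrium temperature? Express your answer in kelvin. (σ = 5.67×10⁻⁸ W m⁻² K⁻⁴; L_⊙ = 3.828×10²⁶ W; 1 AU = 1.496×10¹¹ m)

d = 0.126 AU = 1.88×10¹⁰ m.
L = 2.50 × 3.828×10²⁶ = 9.57×10²⁶ W.
Flux: S = L/(4πd²) = 9.57×10²⁶/(4π×(1.88×10¹⁰)²) = 2.14×10⁵ W m⁻².
Energy balance: absorbed = emitted ⇒ πR²·S(1−A) = 4πR²·σT_eq⁴, so T_eq⁴ = S(1−A)/(4σ).
T_eq = [2.14×10⁵ × 0.55 / (4 × 5.67×10⁻⁸)]^(1/4) = (5.20×10¹¹)^(1/4) = 849 K.

T_eq ≈ 849 K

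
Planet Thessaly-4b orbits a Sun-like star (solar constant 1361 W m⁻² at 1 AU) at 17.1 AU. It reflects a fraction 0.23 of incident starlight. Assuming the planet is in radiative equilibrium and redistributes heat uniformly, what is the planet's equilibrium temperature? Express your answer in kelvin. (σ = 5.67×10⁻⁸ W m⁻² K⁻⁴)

T_eq ≈ 63.0 K

Flux at 17.1 AU: S = 1361/17.1² = 4.65 W m⁻².
Energy balance: absorbed = emitted ⇒ πR²·S(1−A) = 4πR²·σT_eq⁴, so T_eq⁴ = S(1−A)/(4σ).
T_eq = [4.65 × 0.77 / (4 × 5.67×10⁻⁸)]^(1/4) = (1.58×10⁷)^(1/4) = 63.0 K.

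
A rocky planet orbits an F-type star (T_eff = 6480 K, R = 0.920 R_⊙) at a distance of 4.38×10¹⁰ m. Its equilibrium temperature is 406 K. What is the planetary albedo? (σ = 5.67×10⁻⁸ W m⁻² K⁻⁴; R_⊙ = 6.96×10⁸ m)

A ≈ 0.71

R_⋆ = 0.920 × 6.96×10⁸ = 6.40×10⁸ m.
L = 4πR_⋆²σT_⋆⁴ = 4π(6.40×10⁸)² × 5.67×10⁻⁸ × (6480)⁴ = 5.15×10²⁶ W.
S = L/(4πd²) = 2.14×10⁴ W m⁻².
From T_eq⁴ = S(1−A)/(4σ): 1−A = 4σT_eq⁴/S.
1−A = 4 × 5.67×10⁻⁸ × (406)⁴ / 2.14×10⁴ = 0.288.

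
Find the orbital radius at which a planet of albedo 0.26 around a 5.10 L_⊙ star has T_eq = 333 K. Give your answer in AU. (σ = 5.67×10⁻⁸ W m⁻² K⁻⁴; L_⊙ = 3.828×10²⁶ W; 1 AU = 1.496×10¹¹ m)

L = 5.10 × 3.828×10²⁶ = 1.95×10²⁷ W.
From T_eq⁴ = L(1−A)/(16πσd²): d = √[L(1−A)/(16πσT_eq⁴)].
d = √[1.95×10²⁷ × 0.74 / (16π × 5.67×10⁻⁸ × (333)⁴)] = 2.03×10¹¹ m = 1.36 AU.

d ≈ 1.36 AU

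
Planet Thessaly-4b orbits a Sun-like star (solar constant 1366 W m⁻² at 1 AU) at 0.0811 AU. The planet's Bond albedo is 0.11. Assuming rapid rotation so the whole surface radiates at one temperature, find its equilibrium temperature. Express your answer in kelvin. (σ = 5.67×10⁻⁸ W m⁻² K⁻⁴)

T_eq ≈ 950 K

Flux at 0.0811 AU: S = 1366/0.0811² = 2.08×10⁵ W m⁻².
Energy balance: absorbed = emitted ⇒ πR²·S(1−A) = 4πR²·σT_eq⁴, so T_eq⁴ = S(1−A)/(4σ).
T_eq = [2.08×10⁵ × 0.89 / (4 × 5.67×10⁻⁸)]^(1/4) = (8.15×10¹¹)^(1/4) = 950 K.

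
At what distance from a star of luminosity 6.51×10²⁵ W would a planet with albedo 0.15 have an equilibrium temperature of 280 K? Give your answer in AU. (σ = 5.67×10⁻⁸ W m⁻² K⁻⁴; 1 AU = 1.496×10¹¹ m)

From T_eq⁴ = L(1−A)/(16πσd²): d = √[L(1−A)/(16πσT_eq⁴)].
d = √[6.51×10²⁵ × 0.85 / (16π × 5.67×10⁻⁸ × (280)⁴)] = 5.62×10¹⁰ m = 0.376 AU.

d ≈ 0.376 AU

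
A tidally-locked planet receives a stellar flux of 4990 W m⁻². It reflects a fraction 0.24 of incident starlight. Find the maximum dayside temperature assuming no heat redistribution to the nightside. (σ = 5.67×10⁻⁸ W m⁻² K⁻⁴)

T_ss ≈ 509 K

With no redistribution each surface element balances locally: S(1−A) = σT⁴.
T = [4990 × 0.76 / 5.67×10⁻⁸]^(1/4) = (6.69×10¹⁰)^(1/4) = 509 K.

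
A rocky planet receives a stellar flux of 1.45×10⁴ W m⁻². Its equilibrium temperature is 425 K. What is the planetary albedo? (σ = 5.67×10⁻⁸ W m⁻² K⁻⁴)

From T_eq⁴ = S(1−A)/(4σ): 1−A = 4σT_eq⁴/S.
1−A = 4 × 5.67×10⁻⁸ × (425)⁴ / 1.45×10⁴ = 0.510.

A ≈ 0.49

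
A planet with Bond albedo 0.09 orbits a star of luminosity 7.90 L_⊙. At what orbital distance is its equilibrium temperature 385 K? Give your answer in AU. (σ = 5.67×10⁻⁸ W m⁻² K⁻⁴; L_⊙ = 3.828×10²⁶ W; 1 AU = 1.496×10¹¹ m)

L = 7.90 × 3.828×10²⁶ = 3.02×10²⁷ W.
From T_eq⁴ = L(1−A)/(16πσd²): d = √[L(1−A)/(16πσT_eq⁴)].
d = √[3.02×10²⁷ × 0.91 / (16π × 5.67×10⁻⁸ × (385)⁴)] = 2.10×10¹¹ m = 1.40 AU.

d ≈ 1.40 AU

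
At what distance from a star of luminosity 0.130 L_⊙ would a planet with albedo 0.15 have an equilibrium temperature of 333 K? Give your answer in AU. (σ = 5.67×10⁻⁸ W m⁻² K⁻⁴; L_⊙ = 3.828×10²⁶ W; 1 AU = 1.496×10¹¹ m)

L = 0.130 × 3.828×10²⁶ = 4.98×10²⁵ W.
From T_eq⁴ = L(1−A)/(16πσd²): d = √[L(1−A)/(16πσT_eq⁴)].
d = √[4.98×10²⁵ × 0.85 / (16π × 5.67×10⁻⁸ × (333)⁴)] = 3.47×10¹⁰ m = 0.232 AU.

d ≈ 0.232 AU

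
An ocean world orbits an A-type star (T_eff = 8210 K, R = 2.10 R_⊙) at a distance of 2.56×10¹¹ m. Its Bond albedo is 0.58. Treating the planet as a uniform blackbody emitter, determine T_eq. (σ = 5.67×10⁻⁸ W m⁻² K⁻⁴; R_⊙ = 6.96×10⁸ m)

R_⋆ = 2.10 × 6.96×10⁸ = 1.46×10⁹ m.
L = 4πR_⋆²σT_⋆⁴ = 4π(1.46×10⁹)² × 5.67×10⁻⁸ × (8210)⁴ = 6.92×10²⁷ W.
S = L/(4πd²) = 8400 W m⁻².
Energy balance: absorbed = emitted ⇒ πR²·S(1−A) = 4πR²·σT_eq⁴, so T_eq⁴ = S(1−A)/(4σ).
T_eq = [8400 × 0.42 / (4 × 5.67×10⁻⁸)]^(1/4) = (1.56×10¹⁰)^(1/4) = 353 K.

T_eq ≈ 353 K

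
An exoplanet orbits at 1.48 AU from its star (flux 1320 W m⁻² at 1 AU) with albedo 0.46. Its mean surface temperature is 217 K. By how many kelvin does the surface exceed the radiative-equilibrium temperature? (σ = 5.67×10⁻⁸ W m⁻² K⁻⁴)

S = 1320/1.48² = 602.6 W m⁻².
T_eq = [S(1−A)/(4σ)]^(1/4) = [602.6×0.54/(4×5.67×10⁻⁸)]^(1/4) = 194.6 K.
ΔT = T_surf − T_eq = 217 − 194.6.

ΔT ≈ 22.4 K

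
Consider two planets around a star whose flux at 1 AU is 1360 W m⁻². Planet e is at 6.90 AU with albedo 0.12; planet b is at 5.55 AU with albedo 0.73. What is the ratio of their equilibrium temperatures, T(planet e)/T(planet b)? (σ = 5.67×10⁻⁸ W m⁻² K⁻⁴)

T₁/T₂ ≈ 1.205

T_eq = [S₀(1−A)/(4σd²)]^(1/4), so T ∝ (1−A)^(1/4) / √d.
T₁ = [1360×0.88/(4×5.67×10⁻⁸×6.90²)]^(1/4) = 102.61 K.
T₂ = [1360×0.27/(4×5.67×10⁻⁸×5.55²)]^(1/4) = 85.15 K.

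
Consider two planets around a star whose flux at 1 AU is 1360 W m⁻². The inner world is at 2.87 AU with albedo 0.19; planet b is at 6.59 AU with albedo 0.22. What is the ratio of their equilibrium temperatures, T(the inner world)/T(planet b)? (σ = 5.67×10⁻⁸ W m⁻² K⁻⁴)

T_eq = [S₀(1−A)/(4σd²)]^(1/4), so T ∝ (1−A)^(1/4) / √d.
T₁ = [1360×0.81/(4×5.67×10⁻⁸×2.87²)]^(1/4) = 155.83 K.
T₂ = [1360×0.78/(4×5.67×10⁻⁸×6.59²)]^(1/4) = 101.87 K.

T₁/T₂ ≈ 1.530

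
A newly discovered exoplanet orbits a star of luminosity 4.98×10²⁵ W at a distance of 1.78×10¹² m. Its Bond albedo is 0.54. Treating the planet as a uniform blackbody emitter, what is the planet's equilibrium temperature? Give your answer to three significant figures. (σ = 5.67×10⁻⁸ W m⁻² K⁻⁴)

T_eq ≈ 39.9 K

Flux: S = L/(4πd²) = 4.98×10²⁵/(4π×(1.78×10¹²)²) = 1.25 W m⁻².
Energy balance: absorbed = emitted ⇒ πR²·S(1−A) = 4πR²·σT_eq⁴, so T_eq⁴ = S(1−A)/(4σ).
T_eq = [1.25 × 0.46 / (4 × 5.67×10⁻⁸)]^(1/4) = (2.54×10⁶)^(1/4) = 39.9 K.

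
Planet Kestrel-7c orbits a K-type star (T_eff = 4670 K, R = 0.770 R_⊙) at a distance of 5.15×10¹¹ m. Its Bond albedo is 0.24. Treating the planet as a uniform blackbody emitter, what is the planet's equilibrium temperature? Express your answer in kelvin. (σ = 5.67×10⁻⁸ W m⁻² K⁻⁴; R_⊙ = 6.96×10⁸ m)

T_eq ≈ 99.5 K

R_⋆ = 0.770 × 6.96×10⁸ = 5.36×10⁸ m.
L = 4πR_⋆²σT_⋆⁴ = 4π(5.36×10⁸)² × 5.67×10⁻⁸ × (4670)⁴ = 9.73×10²⁵ W.
S = L/(4πd²) = 29.2 W m⁻².
Energy balance: absorbed = emitted ⇒ πR²·S(1−A) = 4πR²·σT_eq⁴, so T_eq⁴ = S(1−A)/(4σ).
T_eq = [29.2 × 0.76 / (4 × 5.67×10⁻⁸)]^(1/4) = (9.79×10⁷)^(1/4) = 99.5 K.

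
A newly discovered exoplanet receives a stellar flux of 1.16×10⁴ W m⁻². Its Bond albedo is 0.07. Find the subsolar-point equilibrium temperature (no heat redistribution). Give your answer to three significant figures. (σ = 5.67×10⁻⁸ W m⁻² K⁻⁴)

At the subsolar point the surface absorbs S(1−A) and emits σT⁴ per unit area — no factor of 4, since only the local patch is in balance.
T = [1.16×10⁴ × 0.93 / 5.67×10⁻⁸]^(1/4) = (1.90×10¹¹)^(1/4) = 660 K.

T_ss ≈ 660 K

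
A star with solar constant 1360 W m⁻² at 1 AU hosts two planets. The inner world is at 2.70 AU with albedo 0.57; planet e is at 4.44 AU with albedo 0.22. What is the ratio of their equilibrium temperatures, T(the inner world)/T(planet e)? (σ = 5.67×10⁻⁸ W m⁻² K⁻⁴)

T₁/T₂ ≈ 1.105

T_eq = [S₀(1−A)/(4σd²)]^(1/4), so T ∝ (1−A)^(1/4) / √d.
T₁ = [1360×0.43/(4×5.67×10⁻⁸×2.70²)]^(1/4) = 137.14 K.
T₂ = [1360×0.78/(4×5.67×10⁻⁸×4.44²)]^(1/4) = 124.11 K.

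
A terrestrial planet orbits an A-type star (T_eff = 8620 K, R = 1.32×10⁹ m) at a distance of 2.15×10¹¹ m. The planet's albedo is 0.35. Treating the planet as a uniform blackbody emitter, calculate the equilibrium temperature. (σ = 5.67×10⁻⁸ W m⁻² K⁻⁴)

T_eq ≈ 429 K

L = 4πR_⋆²σT_⋆⁴ = 4π(1.32×10⁹)² × 5.67×10⁻⁸ × (8620)⁴ = 6.85×10²⁷ W.
S = L/(4πd²) = 1.18×10⁴ W m⁻².
Energy balance: absorbed = emitted ⇒ πR²·S(1−A) = 4πR²·σT_eq⁴, so T_eq⁴ = S(1−A)/(4σ).
T_eq = [1.18×10⁴ × 0.65 / (4 × 5.67×10⁻⁸)]^(1/4) = (3.38×10¹⁰)^(1/4) = 429 K.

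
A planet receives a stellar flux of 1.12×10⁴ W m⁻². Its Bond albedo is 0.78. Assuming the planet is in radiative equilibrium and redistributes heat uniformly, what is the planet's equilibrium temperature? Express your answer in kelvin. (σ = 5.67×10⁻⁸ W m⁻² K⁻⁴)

Energy balance: absorbed = emitted ⇒ πR²·S(1−A) = 4πR²·σT_eq⁴, so T_eq⁴ = S(1−A)/(4σ).
T_eq = [1.12×10⁴ × 0.22 / (4 × 5.67×10⁻⁸)]^(1/4) = (1.09×10¹⁰)^(1/4) = 323 K.

T_eq ≈ 323 K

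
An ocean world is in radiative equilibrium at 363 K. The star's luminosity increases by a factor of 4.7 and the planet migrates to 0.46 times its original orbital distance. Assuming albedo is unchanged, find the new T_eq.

T_eq ≈ 788 K

T_eq ∝ L^(1/4) · d^(−1/2).
T′ = 363 × 4.7^(1/4) / 0.46^(1/2) = 788 K.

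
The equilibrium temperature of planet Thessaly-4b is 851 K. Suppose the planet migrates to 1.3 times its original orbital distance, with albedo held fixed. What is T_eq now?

T_eq ≈ 746 K

T_eq ∝ L^(1/4) · d^(−1/2).
T′ = 851 / 1.3^(1/2) = 746 K.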